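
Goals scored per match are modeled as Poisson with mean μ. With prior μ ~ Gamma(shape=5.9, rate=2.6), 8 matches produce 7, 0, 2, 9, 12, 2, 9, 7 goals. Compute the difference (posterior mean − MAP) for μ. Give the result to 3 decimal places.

0.094

Σ counts = 48. Posterior: Gamma(shape = 5.9+48 = 53.9, rate = 2.6+8 = 10.6).
Mode = (α−1)/β = 52.9/10.6 = 4.991.
Mean = α/β = 53.9/10.6 = 5.085.
Difference = 5.085 − 4.991 = 0.094.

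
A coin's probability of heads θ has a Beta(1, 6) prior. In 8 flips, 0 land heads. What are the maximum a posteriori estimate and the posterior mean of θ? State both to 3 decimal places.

MAP: 0.000. Posterior mean: 0.067.

Posterior: Beta(1+0, 6+8) = Beta(1, 14).
Since α = 1 ≤ 1 and β > 1, the Beta density is monotone decreasing on [0,1]; the mode is at 0.
Mean = 1/(1+14) = 0.067.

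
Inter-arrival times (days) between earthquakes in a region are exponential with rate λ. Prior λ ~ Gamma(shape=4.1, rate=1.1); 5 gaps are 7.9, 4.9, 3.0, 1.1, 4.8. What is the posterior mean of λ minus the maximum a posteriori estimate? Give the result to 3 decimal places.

Σ times = 21.7. Posterior: Gamma(shape = 4.1+5 = 9.1, rate = 1.1+21.7 = 22.8).
Mode = (α−1)/β = 8.1/22.8 = 0.355.
Mean = α/β = 9.1/22.8 = 0.399.
Difference = 0.399 − 0.355 = 0.044.
Mean > mode: the posterior has a right tail.

0.044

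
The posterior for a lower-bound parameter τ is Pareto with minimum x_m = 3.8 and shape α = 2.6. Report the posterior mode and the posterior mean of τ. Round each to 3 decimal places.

The Pareto density is strictly decreasing on [x_m, ∞), so the mode is x_m = 3.800.
Mean = α·x_m/(α−1) = 2.6·3.8/1.6 = 6.175.
Right-skewed posterior ⇒ mode < mean.

MAP: 3.800. Posterior mean: 6.175.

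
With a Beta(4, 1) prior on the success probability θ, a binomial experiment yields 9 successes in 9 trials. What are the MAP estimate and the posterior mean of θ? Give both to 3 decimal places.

Posterior: Beta(4+9, 1+0) = Beta(13, 1).
Since β = 1 ≤ 1 and α > 1, the Beta density is monotone increasing on [0,1]; the mode is at 1.
Mean = 13/(13+1) = 0.929.
The posterior is left-skewed, so the mode exceeds the mean.

MAP estimate = 1.000, posterior mean = 0.929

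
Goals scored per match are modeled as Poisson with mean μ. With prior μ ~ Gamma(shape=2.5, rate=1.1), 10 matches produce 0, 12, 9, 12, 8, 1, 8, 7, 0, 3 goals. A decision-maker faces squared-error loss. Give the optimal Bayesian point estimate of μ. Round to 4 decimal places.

Σ counts = 60. Posterior: Gamma(shape = 2.5+60 = 62.5, rate = 1.1+10 = 11.1).
Mode = (α−1)/β = 61.5/11.1 = 5.5405.
Mean = α/β = 62.5/11.1 = 5.6306.
Squared-error loss ⇒ the optimal estimator is the posterior mean.

5.6306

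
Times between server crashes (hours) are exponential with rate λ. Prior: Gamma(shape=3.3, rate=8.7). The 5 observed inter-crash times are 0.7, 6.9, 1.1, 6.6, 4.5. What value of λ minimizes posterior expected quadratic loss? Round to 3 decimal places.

Σ times = 19.8. Posterior: Gamma(shape = 3.3+5 = 8.3, rate = 8.7+19.8 = 28.5).
Mode = (α−1)/β = 7.3/28.5 = 0.256.
Mean = α/β = 8.3/28.5 = 0.291.
Quadratic loss ⇒ the optimal estimator is the posterior mean.

0.291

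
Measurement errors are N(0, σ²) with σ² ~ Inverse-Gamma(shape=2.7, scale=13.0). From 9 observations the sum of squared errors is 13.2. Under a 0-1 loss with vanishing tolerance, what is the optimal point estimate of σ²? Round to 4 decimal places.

2.3902

Posterior: Inverse-Gamma(shape = 2.7+9/2 = 7.2, scale = 13.0+13.2/2 = 19.6).
Mode = β/(α+1) = 19.6/8.2 = 2.3902.
Mean = β/(α−1) = 19.6/6.2 = 3.1613.
This is the posterior mode — the MAP estimate.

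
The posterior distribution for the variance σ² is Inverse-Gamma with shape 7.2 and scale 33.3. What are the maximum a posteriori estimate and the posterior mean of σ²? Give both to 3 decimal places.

Mode = β/(α+1) = 33.3/8.2 = 4.061.
Mean = β/(α−1) = 33.3/6.2 = 5.371.

MAP: 4.061. Posterior mean: 5.371.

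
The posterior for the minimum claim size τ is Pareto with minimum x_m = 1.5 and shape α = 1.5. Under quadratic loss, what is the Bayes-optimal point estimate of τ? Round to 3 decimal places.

The Pareto density is strictly decreasing on [x_m, ∞), so the mode is x_m = 1.500.
Mean = α·x_m/(α−1) = 1.5·1.5/0.5 = 4.500.
Quadratic loss ⇒ the optimal estimator is the posterior mean.

4.500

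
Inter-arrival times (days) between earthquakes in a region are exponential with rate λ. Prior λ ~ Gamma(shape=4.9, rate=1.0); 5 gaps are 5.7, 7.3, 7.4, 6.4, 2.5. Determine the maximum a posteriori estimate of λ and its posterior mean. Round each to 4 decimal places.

maximum a posteriori estimate = 0.2937, posterior mean = 0.3267

Σ times = 29.3. Posterior: Gamma(shape = 4.9+5 = 9.9, rate = 1.0+29.3 = 30.3).
Mode = (α−1)/β = 8.9/30.3 = 0.2937.
Mean = α/β = 9.9/30.3 = 0.3267.
The posterior is right-skewed, so the mean exceeds the mode.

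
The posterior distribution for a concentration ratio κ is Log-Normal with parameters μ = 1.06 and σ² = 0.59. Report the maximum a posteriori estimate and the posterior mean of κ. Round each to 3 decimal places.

κ_MAP = 1.600, E[κ|data] = 3.877

Mode = exp(μ − σ²) = exp(0.47) = 1.600.
Mean = exp(μ + σ²/2) = exp(1.355) = 3.877.
Mean > mode: the posterior has a right tail.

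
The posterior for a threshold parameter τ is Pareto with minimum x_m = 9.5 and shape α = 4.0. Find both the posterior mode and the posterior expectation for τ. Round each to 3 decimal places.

The Pareto density is strictly decreasing on [x_m, ∞), so the mode is x_m = 9.500.
Mean = α·x_m/(α−1) = 4.0·9.5/3.0 = 12.667.
Right-skewed posterior ⇒ mode < mean.

τ_MAP = 9.500, E[τ|data] = 12.667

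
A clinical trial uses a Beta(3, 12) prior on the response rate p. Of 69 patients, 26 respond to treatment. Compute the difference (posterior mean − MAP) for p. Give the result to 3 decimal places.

0.004

Posterior: Beta(3+26, 12+43) = Beta(29, 55).
Mode = (29−1)/(29+55−2) = 28/82 = 0.341.
Mean = 29/(29+55) = 29/84 = 0.345.
Difference = 0.345 − 0.341 = 0.004.
The mean is pulled above the mode by the posterior's right skew.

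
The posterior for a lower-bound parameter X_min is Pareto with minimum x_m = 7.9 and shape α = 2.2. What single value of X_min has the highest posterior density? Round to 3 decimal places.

The Pareto density is strictly decreasing on [x_m, ∞), so the mode is x_m = 7.900.
Mean = α·x_m/(α−1) = 2.2·7.9/1.2 = 14.483.
This is the posterior mode — the MAP estimate.

7.900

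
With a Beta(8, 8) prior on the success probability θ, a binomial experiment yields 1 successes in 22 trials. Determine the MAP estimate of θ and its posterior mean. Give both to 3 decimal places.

MAP = 0.222, posterior mean = 0.237

Posterior: Beta(8+1, 8+21) = Beta(9, 29).
Mode = (9−1)/(9+29−2) = 8/36 = 0.222.
Mean = 9/(9+29) = 9/38 = 0.237.
The posterior is right-skewed, so the mean exceeds the mode.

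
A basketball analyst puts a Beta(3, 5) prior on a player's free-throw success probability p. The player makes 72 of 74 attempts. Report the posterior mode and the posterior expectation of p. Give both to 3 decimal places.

posterior mode = 0.925, posterior expectation = 0.915

Posterior: Beta(3+72, 5+2) = Beta(75, 7).
Mode = (75−1)/(75+7−2) = 74/80 = 0.925.
Mean = 75/(75+7) = 75/82 = 0.915.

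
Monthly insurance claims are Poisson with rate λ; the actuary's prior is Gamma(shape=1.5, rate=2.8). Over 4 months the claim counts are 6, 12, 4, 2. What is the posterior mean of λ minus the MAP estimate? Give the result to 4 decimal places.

Σ counts = 24. Posterior: Gamma(shape = 1.5+24 = 25.5, rate = 2.8+4 = 6.8).
Mode = (α−1)/β = 24.5/6.8 = 3.6029.
Mean = α/β = 25.5/6.8 = 3.7500.
Difference = 3.7500 − 3.6029 = 0.1471.
Right-skewed posterior ⇒ mode < mean.

0.1471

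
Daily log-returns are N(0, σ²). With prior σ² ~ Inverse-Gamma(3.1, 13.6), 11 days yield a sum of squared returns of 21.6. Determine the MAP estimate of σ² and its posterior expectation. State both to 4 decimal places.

MAP = 2.5417, posterior mean = 3.2105

Posterior: Inverse-Gamma(shape = 3.1+11/2 = 8.6, scale = 13.6+21.6/2 = 24.4).
Mode = β/(α+1) = 24.4/9.6 = 2.5417.
Mean = β/(α−1) = 24.4/7.6 = 3.2105.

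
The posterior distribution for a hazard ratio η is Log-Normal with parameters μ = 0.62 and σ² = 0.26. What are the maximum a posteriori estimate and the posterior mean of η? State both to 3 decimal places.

η_MAP = 1.433, E[η|data] = 2.117

Mode = exp(μ − σ²) = exp(0.36) = 1.433.
Mean = exp(μ + σ²/2) = exp(0.750) = 2.117.
The posterior is right-skewed, so the mean exceeds the mode.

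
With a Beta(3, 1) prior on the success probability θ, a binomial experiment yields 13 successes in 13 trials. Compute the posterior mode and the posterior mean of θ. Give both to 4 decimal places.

MAP: 1.0000. Posterior mean: 0.9412.

Posterior: Beta(3+13, 1+0) = Beta(16, 1).
Since β = 1 ≤ 1 and α > 1, the Beta density is monotone increasing on [0,1]; the mode is at 1.
Mean = 16/(16+1) = 0.9412.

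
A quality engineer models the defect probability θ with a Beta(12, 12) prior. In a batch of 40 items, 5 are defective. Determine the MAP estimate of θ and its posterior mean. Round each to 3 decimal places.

θ_MAP = 0.258, E[θ|data] = 0.266

Posterior: Beta(12+5, 12+35) = Beta(17, 47).
Mode = (17−1)/(17+47−2) = 16/62 = 0.258.
Mean = 17/(17+47) = 17/64 = 0.266.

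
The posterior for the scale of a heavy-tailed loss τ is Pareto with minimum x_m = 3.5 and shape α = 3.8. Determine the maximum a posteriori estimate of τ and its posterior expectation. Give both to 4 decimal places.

The Pareto density is strictly decreasing on [x_m, ∞), so the mode is x_m = 3.5000.
Mean = α·x_m/(α−1) = 3.8·3.5/2.8 = 4.7500.

MAP: 3.5000. Posterior mean: 4.7500.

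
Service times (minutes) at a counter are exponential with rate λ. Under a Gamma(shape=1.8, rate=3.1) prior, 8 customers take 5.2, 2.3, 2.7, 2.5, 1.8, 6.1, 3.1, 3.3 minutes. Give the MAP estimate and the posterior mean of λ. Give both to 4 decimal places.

Σ times = 27.0. Posterior: Gamma(shape = 1.8+8 = 9.8, rate = 3.1+27.0 = 30.1).
Mode = (α−1)/β = 8.8/30.1 = 0.2924.
Mean = α/β = 9.8/30.1 = 0.3256.
Mean > mode: the posterior has a right tail.

MAP estimate = 0.2924, posterior mean = 0.3256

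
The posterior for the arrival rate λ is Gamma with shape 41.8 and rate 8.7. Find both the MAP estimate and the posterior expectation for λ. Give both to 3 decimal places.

Mode = (α−1)/β = 40.8/8.7 = 4.690.
Mean = α/β = 41.8/8.7 = 4.805.

MAP = 4.690, posterior mean = 4.805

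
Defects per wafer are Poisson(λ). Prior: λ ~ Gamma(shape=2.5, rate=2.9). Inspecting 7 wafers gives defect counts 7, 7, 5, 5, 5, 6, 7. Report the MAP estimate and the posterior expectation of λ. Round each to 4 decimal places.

Σ counts = 42. Posterior: Gamma(shape = 2.5+42 = 44.5, rate = 2.9+7 = 9.9).
Mode = (α−1)/β = 43.5/9.9 = 4.3939.
Mean = α/β = 44.5/9.9 = 4.4949.

MAP = 4.3939; posterior mean = 4.4949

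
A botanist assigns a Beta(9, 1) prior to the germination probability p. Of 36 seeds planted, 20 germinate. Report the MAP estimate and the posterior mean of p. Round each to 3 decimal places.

p_MAP = 0.636, E[p|data] = 0.630

Posterior: Beta(9+20, 1+16) = Beta(29, 17).
Mode = (29−1)/(29+17−2) = 28/44 = 0.636.
Mean = 29/(29+17) = 29/46 = 0.630.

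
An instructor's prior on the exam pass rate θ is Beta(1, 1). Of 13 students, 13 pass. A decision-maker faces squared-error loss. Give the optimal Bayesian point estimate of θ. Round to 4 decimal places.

0.9333

Posterior: Beta(1+13, 1+0) = Beta(14, 1).
Since β = 1 ≤ 1 and α > 1, the Beta density is monotone increasing on [0,1]; the mode is at 1.
Mean = 14/(14+1) = 0.9333.
Squared-error loss ⇒ the optimal estimator is the posterior mean.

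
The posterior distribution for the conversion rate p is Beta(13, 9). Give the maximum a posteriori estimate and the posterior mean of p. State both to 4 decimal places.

Mode = (13−1)/(13+9−2) = 12/20 = 0.6000.
Mean = 13/(13+9) = 13/22 = 0.5909.

p_MAP = 0.6000, E[p|data] = 0.5909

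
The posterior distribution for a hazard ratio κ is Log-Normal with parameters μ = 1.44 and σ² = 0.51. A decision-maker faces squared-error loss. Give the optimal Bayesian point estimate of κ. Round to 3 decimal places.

5.447

Mode = exp(μ − σ²) = exp(0.93) = 2.535.
Mean = exp(μ + σ²/2) = exp(1.695) = 5.447.
Squared-error loss ⇒ the optimal estimator is the posterior mean.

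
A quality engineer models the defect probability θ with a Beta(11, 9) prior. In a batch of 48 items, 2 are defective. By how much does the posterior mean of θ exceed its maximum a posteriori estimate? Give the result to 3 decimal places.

Posterior: Beta(11+2, 9+46) = Beta(13, 55).
Mode = (13−1)/(13+55−2) = 12/66 = 0.182.
Mean = 13/(13+55) = 13/68 = 0.191.
Difference = 0.191 − 0.182 = 0.009.
Mean > mode: the posterior has a right tail.

0.009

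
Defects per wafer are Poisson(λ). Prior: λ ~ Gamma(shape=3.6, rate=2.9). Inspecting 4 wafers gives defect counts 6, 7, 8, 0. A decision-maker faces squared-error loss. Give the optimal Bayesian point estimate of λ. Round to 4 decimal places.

3.5652

Σ counts = 21. Posterior: Gamma(shape = 3.6+21 = 24.6, rate = 2.9+4 = 6.9).
Mode = (α−1)/β = 23.6/6.9 = 3.4203.
Mean = α/β = 24.6/6.9 = 3.5652.
Squared-error loss ⇒ the optimal estimator is the posterior mean.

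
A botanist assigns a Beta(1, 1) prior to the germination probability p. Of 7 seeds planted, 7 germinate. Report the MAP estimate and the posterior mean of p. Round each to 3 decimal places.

MAP = 1.000, posterior mean = 0.889

Posterior: Beta(1+7, 1+0) = Beta(8, 1).
Since β = 1 ≤ 1 and α > 1, the Beta density is monotone increasing on [0,1]; the mode is at 1.
Mean = 8/(8+1) = 0.889.
The mean is pulled below the mode by the posterior's left skew.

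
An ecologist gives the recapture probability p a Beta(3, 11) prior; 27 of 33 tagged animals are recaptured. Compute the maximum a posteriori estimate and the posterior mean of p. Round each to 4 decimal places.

p_MAP = 0.6444, E[p|data] = 0.6383

Posterior: Beta(3+27, 11+6) = Beta(30, 17).
Mode = (30−1)/(30+17−2) = 29/45 = 0.6444.
Mean = 30/(30+17) = 30/47 = 0.6383.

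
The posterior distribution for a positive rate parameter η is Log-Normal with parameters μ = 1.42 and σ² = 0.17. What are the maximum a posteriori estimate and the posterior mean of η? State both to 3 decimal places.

maximum a posteriori estimate = 3.490, posterior mean = 4.504

Mode = exp(μ − σ²) = exp(1.25) = 3.490.
Mean = exp(μ + σ²/2) = exp(1.505) = 4.504.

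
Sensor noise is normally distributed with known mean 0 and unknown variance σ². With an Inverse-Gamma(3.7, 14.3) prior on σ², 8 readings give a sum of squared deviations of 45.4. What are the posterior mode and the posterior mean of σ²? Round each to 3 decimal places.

MAP: 4.253. Posterior mean: 5.522.

Posterior: Inverse-Gamma(shape = 3.7+8/2 = 7.7, scale = 14.3+45.4/2 = 37.0).
Mode = β/(α+1) = 37.0/8.7 = 4.253.
Mean = β/(α−1) = 37.0/6.7 = 5.522.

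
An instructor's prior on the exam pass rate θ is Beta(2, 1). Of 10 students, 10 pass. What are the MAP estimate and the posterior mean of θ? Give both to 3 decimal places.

Posterior: Beta(2+10, 1+0) = Beta(12, 1).
Since β = 1 ≤ 1 and α > 1, the Beta density is monotone increasing on [0,1]; the mode is at 1.
Mean = 12/(12+1) = 0.923.
Left-skewed posterior ⇒ mean < mode.

MAP = 1.000; posterior mean = 0.923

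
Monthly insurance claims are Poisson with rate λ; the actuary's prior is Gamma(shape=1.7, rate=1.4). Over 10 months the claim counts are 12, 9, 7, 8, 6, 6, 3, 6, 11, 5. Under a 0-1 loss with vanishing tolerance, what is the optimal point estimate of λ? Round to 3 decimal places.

6.465

Σ counts = 73. Posterior: Gamma(shape = 1.7+73 = 74.7, rate = 1.4+10 = 11.4).
Mode = (α−1)/β = 73.7/11.4 = 6.465.
Mean = α/β = 74.7/11.4 = 6.553.
This is the posterior mode — the MAP estimate.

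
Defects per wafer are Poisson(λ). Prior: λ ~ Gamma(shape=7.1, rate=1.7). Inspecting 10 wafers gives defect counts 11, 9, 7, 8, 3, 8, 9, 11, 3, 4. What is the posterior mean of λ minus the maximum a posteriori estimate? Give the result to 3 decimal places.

0.085

Σ counts = 73. Posterior: Gamma(shape = 7.1+73 = 80.1, rate = 1.7+10 = 11.7).
Mode = (α−1)/β = 79.1/11.7 = 6.761.
Mean = α/β = 80.1/11.7 = 6.846.
Difference = 6.846 − 6.761 = 0.085.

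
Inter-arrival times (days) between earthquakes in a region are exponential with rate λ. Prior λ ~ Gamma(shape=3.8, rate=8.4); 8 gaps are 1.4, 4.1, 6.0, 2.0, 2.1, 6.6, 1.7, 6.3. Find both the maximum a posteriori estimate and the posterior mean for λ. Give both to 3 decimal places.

Σ times = 30.2. Posterior: Gamma(shape = 3.8+8 = 11.8, rate = 8.4+30.2 = 38.6).
Mode = (α−1)/β = 10.8/38.6 = 0.280.
Mean = α/β = 11.8/38.6 = 0.306.

MAP: 0.280. Posterior mean: 0.306.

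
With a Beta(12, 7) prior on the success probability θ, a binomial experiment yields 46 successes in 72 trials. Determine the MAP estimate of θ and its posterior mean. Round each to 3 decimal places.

Posterior: Beta(12+46, 7+26) = Beta(58, 33).
Mode = (58−1)/(58+33−2) = 57/89 = 0.640.
Mean = 58/(58+33) = 58/91 = 0.637.

θ_MAP = 0.640, E[θ|data] = 0.637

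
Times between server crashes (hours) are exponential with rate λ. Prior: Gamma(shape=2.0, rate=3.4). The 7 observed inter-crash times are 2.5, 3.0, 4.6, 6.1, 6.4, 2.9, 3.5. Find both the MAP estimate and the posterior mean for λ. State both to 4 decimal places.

Σ times = 29.0. Posterior: Gamma(shape = 2.0+7 = 9.0, rate = 3.4+29.0 = 32.4).
Mode = (α−1)/β = 8.0/32.4 = 0.2469.
Mean = α/β = 9.0/32.4 = 0.2778.

MAP = 0.2469; posterior mean = 0.2778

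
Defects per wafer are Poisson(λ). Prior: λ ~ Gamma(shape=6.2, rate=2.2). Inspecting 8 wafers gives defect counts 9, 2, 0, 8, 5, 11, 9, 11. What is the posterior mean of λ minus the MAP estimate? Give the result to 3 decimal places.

0.098

Σ counts = 55. Posterior: Gamma(shape = 6.2+55 = 61.2, rate = 2.2+8 = 10.2).
Mode = (α−1)/β = 60.2/10.2 = 5.902.
Mean = α/β = 61.2/10.2 = 6.000.
Difference = 6.000 − 5.902 = 0.098.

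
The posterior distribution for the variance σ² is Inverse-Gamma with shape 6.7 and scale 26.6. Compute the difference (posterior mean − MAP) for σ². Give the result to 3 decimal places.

Mode = β/(α+1) = 26.6/7.7 = 3.455.
Mean = β/(α−1) = 26.6/5.7 = 4.667.
Difference = 4.667 − 3.455 = 1.212.
The posterior is right-skewed, so the mean exceeds the mode.

1.212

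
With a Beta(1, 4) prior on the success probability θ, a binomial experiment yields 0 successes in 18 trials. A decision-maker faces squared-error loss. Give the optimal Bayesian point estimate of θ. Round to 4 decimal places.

Posterior: Beta(1+0, 4+18) = Beta(1, 22).
Since α = 1 ≤ 1 and β > 1, the Beta density is monotone decreasing on [0,1]; the mode is at 0.
Mean = 1/(1+22) = 0.0435.
Squared-error loss ⇒ the optimal estimator is the posterior mean.

0.0435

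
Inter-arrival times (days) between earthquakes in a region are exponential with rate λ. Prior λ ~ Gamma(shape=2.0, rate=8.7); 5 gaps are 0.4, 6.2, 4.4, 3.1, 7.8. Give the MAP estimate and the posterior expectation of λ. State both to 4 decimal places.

Σ times = 21.9. Posterior: Gamma(shape = 2.0+5 = 7.0, rate = 8.7+21.9 = 30.6).
Mode = (α−1)/β = 6.0/30.6 = 0.1961.
Mean = α/β = 7.0/30.6 = 0.2288.

λ_MAP = 0.1961, E[λ|data] = 0.2288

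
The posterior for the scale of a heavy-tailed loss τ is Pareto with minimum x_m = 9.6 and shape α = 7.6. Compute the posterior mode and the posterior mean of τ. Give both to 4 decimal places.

posterior mode = 9.6000, posterior mean = 11.0545

The Pareto density is strictly decreasing on [x_m, ∞), so the mode is x_m = 9.6000.
Mean = α·x_m/(α−1) = 7.6·9.6/6.6 = 11.0545.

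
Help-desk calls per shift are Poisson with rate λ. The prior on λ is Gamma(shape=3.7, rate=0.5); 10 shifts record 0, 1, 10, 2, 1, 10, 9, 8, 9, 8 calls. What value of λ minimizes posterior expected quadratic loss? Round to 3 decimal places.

5.876

Σ counts = 58. Posterior: Gamma(shape = 3.7+58 = 61.7, rate = 0.5+10 = 10.5).
Mode = (α−1)/β = 60.7/10.5 = 5.781.
Mean = α/β = 61.7/10.5 = 5.876.
Quadratic loss ⇒ the optimal estimator is the posterior mean.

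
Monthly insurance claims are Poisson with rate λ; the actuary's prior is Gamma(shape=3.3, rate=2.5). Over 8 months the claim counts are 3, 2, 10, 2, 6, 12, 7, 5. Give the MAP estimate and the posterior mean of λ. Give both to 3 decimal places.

Σ counts = 47. Posterior: Gamma(shape = 3.3+47 = 50.3, rate = 2.5+8 = 10.5).
Mode = (α−1)/β = 49.3/10.5 = 4.695.
Mean = α/β = 50.3/10.5 = 4.790.
Right-skewed posterior ⇒ mode < mean.

MAP estimate = 4.695, posterior mean = 4.790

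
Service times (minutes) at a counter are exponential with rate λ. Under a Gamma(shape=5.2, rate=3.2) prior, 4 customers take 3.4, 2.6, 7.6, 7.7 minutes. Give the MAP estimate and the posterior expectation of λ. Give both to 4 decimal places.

Σ times = 21.3. Posterior: Gamma(shape = 5.2+4 = 9.2, rate = 3.2+21.3 = 24.5).
Mode = (α−1)/β = 8.2/24.5 = 0.3347.
Mean = α/β = 9.2/24.5 = 0.3755.

MAP = 0.3347, posterior mean = 0.3755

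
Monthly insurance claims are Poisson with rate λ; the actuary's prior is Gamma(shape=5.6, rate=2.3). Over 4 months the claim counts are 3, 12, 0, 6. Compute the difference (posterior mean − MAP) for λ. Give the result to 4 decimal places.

0.1587

Σ counts = 21. Posterior: Gamma(shape = 5.6+21 = 26.6, rate = 2.3+4 = 6.3).
Mode = (α−1)/β = 25.6/6.3 = 4.0635.
Mean = α/β = 26.6/6.3 = 4.2222.
Difference = 4.2222 − 4.0635 = 0.1587.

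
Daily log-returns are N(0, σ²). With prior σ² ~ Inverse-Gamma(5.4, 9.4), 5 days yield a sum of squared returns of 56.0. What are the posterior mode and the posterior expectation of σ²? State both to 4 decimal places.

σ²_MAP = 4.2022, E[σ²|data] = 5.4203

Posterior: Inverse-Gamma(shape = 5.4+5/2 = 7.9, scale = 9.4+56.0/2 = 37.4).
Mode = β/(α+1) = 37.4/8.9 = 4.2022.
Mean = β/(α−1) = 37.4/6.9 = 5.4203.
The posterior is right-skewed, so the mean exceeds the mode.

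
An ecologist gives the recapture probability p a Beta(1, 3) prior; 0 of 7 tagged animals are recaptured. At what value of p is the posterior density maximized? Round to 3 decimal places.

Posterior: Beta(1+0, 3+7) = Beta(1, 10).
Since α = 1 ≤ 1 and β > 1, the Beta density is monotone decreasing on [0,1]; the mode is at 0.
Mean = 1/(1+10) = 0.091.
This is the posterior mode — the MAP estimate.

0.000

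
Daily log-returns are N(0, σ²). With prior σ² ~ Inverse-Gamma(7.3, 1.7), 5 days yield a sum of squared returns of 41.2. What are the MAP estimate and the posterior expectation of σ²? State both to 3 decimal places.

Posterior: Inverse-Gamma(shape = 7.3+5/2 = 9.8, scale = 1.7+41.2/2 = 22.3).
Mode = β/(α+1) = 22.3/10.8 = 2.065.
Mean = β/(α−1) = 22.3/8.8 = 2.534.
Mean > mode: the posterior has a right tail.

MAP estimate = 2.065, posterior expectation = 2.534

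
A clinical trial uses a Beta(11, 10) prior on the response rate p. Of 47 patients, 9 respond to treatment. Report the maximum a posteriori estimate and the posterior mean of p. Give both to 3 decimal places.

Posterior: Beta(11+9, 10+38) = Beta(20, 48).
Mode = (20−1)/(20+48−2) = 19/66 = 0.288.
Mean = 20/(20+48) = 20/68 = 0.294.

p_MAP = 0.288, E[p|data] = 0.294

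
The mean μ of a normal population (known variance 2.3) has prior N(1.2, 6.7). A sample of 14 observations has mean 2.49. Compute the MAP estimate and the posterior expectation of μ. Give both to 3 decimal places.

MAP = 2.459, posterior mean = 2.459

Posterior for μ is Normal. Precision-weighted mean: (1/6.7·1.2 + 14/2.3·2.49) / (1/6.7 + 14/2.3) = 2.459.
A Normal posterior is symmetric, so mode = mean.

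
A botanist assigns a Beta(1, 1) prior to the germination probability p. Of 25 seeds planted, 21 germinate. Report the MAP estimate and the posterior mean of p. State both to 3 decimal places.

Posterior: Beta(1+21, 1+4) = Beta(22, 5).
Mode = (22−1)/(22+5−2) = 21/25 = 0.840.
With a flat prior the MAP equals the MLE, 21/25.
Mean = 22/(22+5) = 22/27 = 0.815.

MAP = 0.840; posterior mean = 0.815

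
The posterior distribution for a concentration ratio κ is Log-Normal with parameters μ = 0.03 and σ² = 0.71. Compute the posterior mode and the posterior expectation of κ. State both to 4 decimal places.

Mode = exp(μ − σ²) = exp(-0.68) = 0.5066.
Mean = exp(μ + σ²/2) = exp(0.385) = 1.4696.

MAP = 0.5066, posterior mean = 1.4696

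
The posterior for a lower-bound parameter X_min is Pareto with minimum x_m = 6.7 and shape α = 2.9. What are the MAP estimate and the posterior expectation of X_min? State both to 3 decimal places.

The Pareto density is strictly decreasing on [x_m, ∞), so the mode is x_m = 6.700.
Mean = α·x_m/(α−1) = 2.9·6.7/1.9 = 10.226.
Mean > mode: the posterior has a right tail.

X_min_MAP = 6.700, E[X_min|data] = 10.226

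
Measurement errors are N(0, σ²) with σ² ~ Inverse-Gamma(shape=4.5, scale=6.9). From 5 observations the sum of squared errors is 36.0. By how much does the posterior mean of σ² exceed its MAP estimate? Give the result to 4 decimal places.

Posterior: Inverse-Gamma(shape = 4.5+5/2 = 7.0, scale = 6.9+36.0/2 = 24.9).
Mode = β/(α+1) = 24.9/8.0 = 3.1125.
Mean = β/(α−1) = 24.9/6.0 = 4.1500.
Difference = 4.1500 − 3.1125 = 1.0375.

1.0375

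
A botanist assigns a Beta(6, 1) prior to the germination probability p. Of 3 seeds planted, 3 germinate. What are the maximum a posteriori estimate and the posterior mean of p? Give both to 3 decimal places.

Posterior: Beta(6+3, 1+0) = Beta(9, 1).
Since β = 1 ≤ 1 and α > 1, the Beta density is monotone increasing on [0,1]; the mode is at 1.
Mean = 9/(9+1) = 0.900.
Mode > mean: the posterior has a left tail.

MAP = 1.000, posterior mean = 0.900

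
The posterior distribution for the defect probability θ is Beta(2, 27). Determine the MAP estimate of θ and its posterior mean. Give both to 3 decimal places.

MAP estimate = 0.037, posterior mean = 0.069

Mode = (2−1)/(2+27−2) = 1/27 = 0.037.
Mean = 2/(2+27) = 2/29 = 0.069.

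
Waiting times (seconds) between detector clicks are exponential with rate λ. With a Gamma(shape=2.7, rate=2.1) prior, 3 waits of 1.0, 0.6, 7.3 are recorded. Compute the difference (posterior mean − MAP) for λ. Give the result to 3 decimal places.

Σ times = 8.9. Posterior: Gamma(shape = 2.7+3 = 5.7, rate = 2.1+8.9 = 11.0).
Mode = (α−1)/β = 4.7/11.0 = 0.427.
Mean = α/β = 5.7/11.0 = 0.518.
Difference = 0.518 − 0.427 = 0.091.

0.091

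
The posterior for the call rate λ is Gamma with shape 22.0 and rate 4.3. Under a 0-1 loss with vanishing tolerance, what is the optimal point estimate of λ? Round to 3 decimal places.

4.884

Mode = (α−1)/β = 21.0/4.3 = 4.884.
Mean = α/β = 22.0/4.3 = 5.116.
This is the posterior mode — the MAP estimate.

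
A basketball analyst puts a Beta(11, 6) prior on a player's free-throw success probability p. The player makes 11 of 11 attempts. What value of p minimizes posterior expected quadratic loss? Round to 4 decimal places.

Posterior: Beta(11+11, 6+0) = Beta(22, 6).
Mode = (22−1)/(22+6−2) = 21/26 = 0.8077.
Mean = 22/(22+6) = 22/28 = 0.7857.
Quadratic loss ⇒ the optimal estimator is the posterior mean.

0.7857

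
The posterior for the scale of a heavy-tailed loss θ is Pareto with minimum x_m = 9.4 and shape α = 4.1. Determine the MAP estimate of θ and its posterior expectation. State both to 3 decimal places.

θ_MAP = 9.400, E[θ|data] = 12.432

The Pareto density is strictly decreasing on [x_m, ∞), so the mode is x_m = 9.400.
Mean = α·x_m/(α−1) = 4.1·9.4/3.1 = 12.432.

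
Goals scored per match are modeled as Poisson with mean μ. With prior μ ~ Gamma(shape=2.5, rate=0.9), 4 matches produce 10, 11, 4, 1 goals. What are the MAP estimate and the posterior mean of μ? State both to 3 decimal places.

Σ counts = 26. Posterior: Gamma(shape = 2.5+26 = 28.5, rate = 0.9+4 = 4.9).
Mode = (α−1)/β = 27.5/4.9 = 5.612.
Mean = α/β = 28.5/4.9 = 5.816.
Mean > mode: the posterior has a right tail.

μ_MAP = 5.612, E[μ|data] = 5.816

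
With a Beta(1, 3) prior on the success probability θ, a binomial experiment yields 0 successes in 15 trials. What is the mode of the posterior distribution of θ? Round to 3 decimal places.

0.000

Posterior: Beta(1+0, 3+15) = Beta(1, 18).
Since α = 1 ≤ 1 and β > 1, the Beta density is monotone decreasing on [0,1]; the mode is at 0.
Mean = 1/(1+18) = 0.053.
This is the posterior mode — the MAP estimate.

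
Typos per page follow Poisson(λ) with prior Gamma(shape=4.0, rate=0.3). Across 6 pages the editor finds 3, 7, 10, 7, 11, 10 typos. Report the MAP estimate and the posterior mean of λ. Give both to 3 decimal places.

MAP: 8.095. Posterior mean: 8.254.

Σ counts = 48. Posterior: Gamma(shape = 4.0+48 = 52.0, rate = 0.3+6 = 6.3).
Mode = (α−1)/β = 51.0/6.3 = 8.095.
Mean = α/β = 52.0/6.3 = 8.254.
Mean > mode: the posterior has a right tail.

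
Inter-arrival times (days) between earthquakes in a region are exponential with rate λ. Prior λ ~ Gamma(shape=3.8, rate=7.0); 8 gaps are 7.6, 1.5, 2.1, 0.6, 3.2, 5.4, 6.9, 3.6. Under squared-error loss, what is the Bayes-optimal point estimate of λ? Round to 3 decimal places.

0.311

Σ times = 30.9. Posterior: Gamma(shape = 3.8+8 = 11.8, rate = 7.0+30.9 = 37.9).
Mode = (α−1)/β = 10.8/37.9 = 0.285.
Mean = α/β = 11.8/37.9 = 0.311.
Squared-error loss ⇒ the optimal estimator is the posterior mean.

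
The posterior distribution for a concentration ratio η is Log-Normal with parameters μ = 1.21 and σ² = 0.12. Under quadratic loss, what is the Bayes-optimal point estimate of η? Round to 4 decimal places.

3.5609

Mode = exp(μ − σ²) = exp(1.09) = 2.9743.
Mean = exp(μ + σ²/2) = exp(1.270) = 3.5609.
Quadratic loss ⇒ the optimal estimator is the posterior mean.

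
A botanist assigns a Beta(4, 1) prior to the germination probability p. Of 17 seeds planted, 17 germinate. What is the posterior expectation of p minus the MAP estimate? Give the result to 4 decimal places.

Posterior: Beta(4+17, 1+0) = Beta(21, 1).
Since β = 1 ≤ 1 and α > 1, the Beta density is monotone increasing on [0,1]; the mode is at 1.
Mean = 21/(21+1) = 0.9545.
Difference = 0.9545 − 1.0000 = -0.0455.

-0.0455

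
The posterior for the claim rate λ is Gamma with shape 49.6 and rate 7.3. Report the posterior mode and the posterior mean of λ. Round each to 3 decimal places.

λ_MAP = 6.658, E[λ|data] = 6.795

Mode = (α−1)/β = 48.6/7.3 = 6.658.
Mean = α/β = 49.6/7.3 = 6.795.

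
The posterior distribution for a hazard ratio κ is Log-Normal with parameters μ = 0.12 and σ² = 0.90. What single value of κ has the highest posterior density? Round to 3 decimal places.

Mode = exp(μ − σ²) = exp(-0.78) = 0.458.
Mean = exp(μ + σ²/2) = exp(0.570) = 1.768.
This is the posterior mode — the MAP estimate.

0.458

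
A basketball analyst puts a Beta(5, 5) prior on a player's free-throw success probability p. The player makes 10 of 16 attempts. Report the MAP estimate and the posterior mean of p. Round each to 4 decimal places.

Posterior: Beta(5+10, 5+6) = Beta(15, 11).
Mode = (15−1)/(15+11−2) = 14/24 = 0.5833.
Mean = 15/(15+11) = 15/26 = 0.5769.
Left-skewed posterior ⇒ mean < mode.

MAP = 0.5833, posterior mean = 0.5769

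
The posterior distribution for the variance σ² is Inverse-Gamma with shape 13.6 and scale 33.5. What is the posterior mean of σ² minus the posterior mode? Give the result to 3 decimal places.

Mode = β/(α+1) = 33.5/14.6 = 2.295.
Mean = β/(α−1) = 33.5/12.6 = 2.659.
Difference = 2.659 − 2.295 = 0.364.
The mean is pulled above the mode by the posterior's right skew.

0.364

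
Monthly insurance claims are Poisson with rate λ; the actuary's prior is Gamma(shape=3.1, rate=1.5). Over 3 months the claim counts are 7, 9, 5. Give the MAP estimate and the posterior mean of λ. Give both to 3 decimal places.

MAP estimate = 5.133, posterior mean = 5.356

Σ counts = 21. Posterior: Gamma(shape = 3.1+21 = 24.1, rate = 1.5+3 = 4.5).
Mode = (α−1)/β = 23.1/4.5 = 5.133.
Mean = α/β = 24.1/4.5 = 5.356.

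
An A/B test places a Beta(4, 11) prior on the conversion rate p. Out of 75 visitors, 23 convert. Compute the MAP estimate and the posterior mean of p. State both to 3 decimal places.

Posterior: Beta(4+23, 11+52) = Beta(27, 63).
Mode = (27−1)/(27+63−2) = 26/88 = 0.295.
Mean = 27/(27+63) = 27/90 = 0.300.
Right-skewed posterior ⇒ mode < mean.

MAP = 0.295; posterior mean = 0.300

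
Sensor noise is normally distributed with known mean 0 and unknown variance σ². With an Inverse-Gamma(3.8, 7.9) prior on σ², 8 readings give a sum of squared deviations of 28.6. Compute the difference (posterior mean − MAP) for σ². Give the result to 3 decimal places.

0.742

Posterior: Inverse-Gamma(shape = 3.8+8/2 = 7.8, scale = 7.9+28.6/2 = 22.2).
Mode = β/(α+1) = 22.2/8.8 = 2.523.
Mean = β/(α−1) = 22.2/6.8 = 3.265.
Difference = 3.265 − 2.523 = 0.742.
The mean is pulled above the mode by the posterior's right skew.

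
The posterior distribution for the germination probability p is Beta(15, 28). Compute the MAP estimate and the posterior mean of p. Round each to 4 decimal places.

Mode = (15−1)/(15+28−2) = 14/41 = 0.3415.
Mean = 15/(15+28) = 15/43 = 0.3488.
The mean is pulled above the mode by the posterior's right skew.

MAP: 0.3415. Posterior mean: 0.3488.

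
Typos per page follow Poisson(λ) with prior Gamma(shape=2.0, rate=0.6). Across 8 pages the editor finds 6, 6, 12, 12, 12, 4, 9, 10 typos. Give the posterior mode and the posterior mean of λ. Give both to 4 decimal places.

Σ counts = 71. Posterior: Gamma(shape = 2.0+71 = 73.0, rate = 0.6+8 = 8.6).
Mode = (α−1)/β = 72.0/8.6 = 8.3721.
Mean = α/β = 73.0/8.6 = 8.4884.
The mean is pulled above the mode by the posterior's right skew.

MAP: 8.3721. Posterior mean: 8.4884.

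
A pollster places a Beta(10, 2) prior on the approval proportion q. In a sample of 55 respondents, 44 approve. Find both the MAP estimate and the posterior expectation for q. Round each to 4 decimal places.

MAP = 0.8154, posterior mean = 0.8060

Posterior: Beta(10+44, 2+11) = Beta(54, 13).
Mode = (54−1)/(54+13−2) = 53/65 = 0.8154.
Mean = 54/(54+13) = 54/67 = 0.8060.
The posterior is left-skewed, so the mode exceeds the mean.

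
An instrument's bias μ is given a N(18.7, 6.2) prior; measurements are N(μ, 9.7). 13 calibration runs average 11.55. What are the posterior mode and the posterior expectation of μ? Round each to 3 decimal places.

Posterior for μ is Normal. Precision-weighted mean: (1/6.2·18.7 + 13/9.7·11.55) / (1/6.2 + 13/9.7) = 12.318.
A Normal posterior is symmetric, so mode = mean.

MAP = 12.318, posterior mean = 12.318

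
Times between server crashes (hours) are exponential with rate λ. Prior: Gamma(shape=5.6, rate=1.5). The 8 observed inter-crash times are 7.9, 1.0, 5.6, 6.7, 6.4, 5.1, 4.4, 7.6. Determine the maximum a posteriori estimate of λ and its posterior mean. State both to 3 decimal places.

Σ times = 44.7. Posterior: Gamma(shape = 5.6+8 = 13.6, rate = 1.5+44.7 = 46.2).
Mode = (α−1)/β = 12.6/46.2 = 0.273.
Mean = α/β = 13.6/46.2 = 0.294.

MAP = 0.273; posterior mean = 0.294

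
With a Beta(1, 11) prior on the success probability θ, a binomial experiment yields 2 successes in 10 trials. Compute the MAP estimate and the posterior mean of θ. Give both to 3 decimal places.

MAP = 0.100; posterior mean = 0.136

Posterior: Beta(1+2, 11+8) = Beta(3, 19).
Mode = (3−1)/(3+19−2) = 2/20 = 0.100.
Mean = 3/(3+19) = 3/22 = 0.136.
The mean is pulled above the mode by the posterior's right skew.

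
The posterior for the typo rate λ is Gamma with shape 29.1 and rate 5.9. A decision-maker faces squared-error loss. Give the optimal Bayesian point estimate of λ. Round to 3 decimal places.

Mode = (α−1)/β = 28.1/5.9 = 4.763.
Mean = α/β = 29.1/5.9 = 4.932.
Squared-error loss ⇒ the optimal estimator is the posterior mean.

4.932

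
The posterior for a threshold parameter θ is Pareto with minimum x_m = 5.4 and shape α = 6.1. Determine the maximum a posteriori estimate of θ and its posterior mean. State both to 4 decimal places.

MAP = 5.4000, posterior mean = 6.4588

The Pareto density is strictly decreasing on [x_m, ∞), so the mode is x_m = 5.4000.
Mean = α·x_m/(α−1) = 6.1·5.4/5.1 = 6.4588.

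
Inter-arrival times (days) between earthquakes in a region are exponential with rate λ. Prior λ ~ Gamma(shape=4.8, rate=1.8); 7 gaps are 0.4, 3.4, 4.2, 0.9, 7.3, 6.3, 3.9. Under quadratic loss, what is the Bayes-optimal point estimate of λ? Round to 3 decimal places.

0.418

Σ times = 26.4. Posterior: Gamma(shape = 4.8+7 = 11.8, rate = 1.8+26.4 = 28.2).
Mode = (α−1)/β = 10.8/28.2 = 0.383.
Mean = α/β = 11.8/28.2 = 0.418.
Quadratic loss ⇒ the optimal estimator is the posterior mean.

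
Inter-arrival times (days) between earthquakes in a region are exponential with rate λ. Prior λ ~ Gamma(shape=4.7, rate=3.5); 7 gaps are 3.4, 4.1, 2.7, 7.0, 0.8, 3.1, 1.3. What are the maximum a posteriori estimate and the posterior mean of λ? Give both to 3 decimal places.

λ_MAP = 0.413, E[λ|data] = 0.452

Σ times = 22.4. Posterior: Gamma(shape = 4.7+7 = 11.7, rate = 3.5+22.4 = 25.9).
Mode = (α−1)/β = 10.7/25.9 = 0.413.
Mean = α/β = 11.7/25.9 = 0.452.
The posterior is right-skewed, so the mean exceeds the mode.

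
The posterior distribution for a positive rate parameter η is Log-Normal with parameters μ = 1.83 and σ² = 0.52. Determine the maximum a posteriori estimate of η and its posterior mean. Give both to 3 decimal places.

Mode = exp(μ − σ²) = exp(1.31) = 3.706.
Mean = exp(μ + σ²/2) = exp(2.090) = 8.085.
The mean is pulled above the mode by the posterior's right skew.

MAP = 3.706, posterior mean = 8.085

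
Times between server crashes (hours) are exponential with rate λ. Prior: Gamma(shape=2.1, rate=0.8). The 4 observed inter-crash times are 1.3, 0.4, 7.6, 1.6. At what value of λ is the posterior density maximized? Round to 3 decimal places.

Σ times = 10.9. Posterior: Gamma(shape = 2.1+4 = 6.1, rate = 0.8+10.9 = 11.7).
Mode = (α−1)/β = 5.1/11.7 = 0.436.
Mean = α/β = 6.1/11.7 = 0.521.
This is the posterior mode — the MAP estimate.

0.436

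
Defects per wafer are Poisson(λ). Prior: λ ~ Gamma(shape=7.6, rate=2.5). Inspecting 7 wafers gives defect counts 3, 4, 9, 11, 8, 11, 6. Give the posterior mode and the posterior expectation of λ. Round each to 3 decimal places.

Σ counts = 52. Posterior: Gamma(shape = 7.6+52 = 59.6, rate = 2.5+7 = 9.5).
Mode = (α−1)/β = 58.6/9.5 = 6.168.
Mean = α/β = 59.6/9.5 = 6.274.
The posterior is right-skewed, so the mean exceeds the mode.

MAP: 6.168. Posterior mean: 6.274.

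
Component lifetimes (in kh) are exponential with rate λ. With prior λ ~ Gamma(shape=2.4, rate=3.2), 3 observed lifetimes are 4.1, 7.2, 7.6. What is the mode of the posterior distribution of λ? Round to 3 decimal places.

Σ times = 18.9. Posterior: Gamma(shape = 2.4+3 = 5.4, rate = 3.2+18.9 = 22.1).
Mode = (α−1)/β = 4.4/22.1 = 0.199.
Mean = α/β = 5.4/22.1 = 0.244.
This is the posterior mode — the MAP estimate.

0.199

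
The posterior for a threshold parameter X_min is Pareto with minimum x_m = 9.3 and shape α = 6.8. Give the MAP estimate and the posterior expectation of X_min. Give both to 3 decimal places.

MAP = 9.300; posterior mean = 10.903

The Pareto density is strictly decreasing on [x_m, ∞), so the mode is x_m = 9.300.
Mean = α·x_m/(α−1) = 6.8·9.3/5.8 = 10.903.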